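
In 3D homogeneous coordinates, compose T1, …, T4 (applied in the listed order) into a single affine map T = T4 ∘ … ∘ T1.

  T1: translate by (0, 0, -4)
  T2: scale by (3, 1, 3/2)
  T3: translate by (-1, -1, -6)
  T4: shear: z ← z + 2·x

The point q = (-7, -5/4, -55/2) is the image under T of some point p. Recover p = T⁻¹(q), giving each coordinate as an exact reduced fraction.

T1 = [1 0 0 0; 0 1 0 0; 0 0 1 -4; 0 0 0 1]
T2·T1 = [3 0 0 0; 0 1 0 0; 0 0 3/2 -6; 0 0 0 1]
T3·…·T1 = [3 0 0 -1; 0 1 0 -1; 0 0 3/2 -12; 0 0 0 1]
T4·…·T1 = [3 0 0 -1; 0 1 0 -1; 6 0 3/2 -14; 0 0 0 1]
det M = 9/2; M⁻¹ = [1/3 0 0 1/3; 0 1 0 1; -4/3 0 2/3 8; 0 0 0 1]
M⁻¹ · (-7, -5/4, -55/2)ᵀ = (-2, -1/4, -1)ᵀ

p = (-2, -1/4, -1)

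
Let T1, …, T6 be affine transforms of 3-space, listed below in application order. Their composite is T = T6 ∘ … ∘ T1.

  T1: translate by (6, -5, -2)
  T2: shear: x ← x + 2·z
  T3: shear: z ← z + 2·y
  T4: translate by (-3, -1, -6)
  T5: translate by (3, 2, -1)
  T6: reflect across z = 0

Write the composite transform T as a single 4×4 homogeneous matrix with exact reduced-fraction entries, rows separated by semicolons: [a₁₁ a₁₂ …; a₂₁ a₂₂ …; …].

T = [1 0 2 2; 0 1 0 -4; 0 -2 -1 19; 0 0 0 1]

T1 = [1 0 0 6; 0 1 0 -5; 0 0 1 -2; 0 0 0 1]
T2·T1 = [1 0 2 2; 0 1 0 -5; 0 0 1 -2; 0 0 0 1]
T3·…·T1 = [1 0 2 2; 0 1 0 -5; 0 2 1 -12; 0 0 0 1]
T4·…·T1 = [1 0 2 -1; 0 1 0 -6; 0 2 1 -18; 0 0 0 1]
T5·…·T1 = [1 0 2 2; 0 1 0 -4; 0 2 1 -19; 0 0 0 1]
T6·…·T1 = [1 0 2 2; 0 1 0 -4; 0 -2 -1 19; 0 0 0 1]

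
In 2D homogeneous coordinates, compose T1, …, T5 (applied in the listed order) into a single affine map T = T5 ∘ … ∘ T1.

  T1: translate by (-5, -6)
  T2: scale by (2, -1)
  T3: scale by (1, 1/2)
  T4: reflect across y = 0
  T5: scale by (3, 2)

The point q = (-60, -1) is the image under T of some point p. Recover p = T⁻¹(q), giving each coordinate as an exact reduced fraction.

p = (-5, 5)

T1 = [1 0 -5; 0 1 -6; 0 0 1]
T2·T1 = [2 0 -10; 0 -1 6; 0 0 1]
T3·…·T1 = [2 0 -10; 0 -1/2 3; 0 0 1]
T4·…·T1 = [2 0 -10; 0 1/2 -3; 0 0 1]
T5·…·T1 = [6 0 -30; 0 1 -6; 0 0 1]
det M = 6; M⁻¹ = [1/6 0 5; 0 1 6; 0 0 1]
M⁻¹ · (-60, -1)ᵀ = (-5, 5)ᵀ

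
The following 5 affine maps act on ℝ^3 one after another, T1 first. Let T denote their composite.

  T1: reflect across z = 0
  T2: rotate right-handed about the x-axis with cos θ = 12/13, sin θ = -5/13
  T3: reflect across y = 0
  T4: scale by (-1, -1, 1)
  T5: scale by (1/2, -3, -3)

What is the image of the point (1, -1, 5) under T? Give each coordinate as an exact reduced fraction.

T(p) = (-1/2, 111/13, 165/13)

T1 reflect across z = 0: (1, -1, 5) → (1, -1, -5)
T2 rotate right-handed about the x-axis with cos θ = 12/13, sin θ = -5/13: (1, -1, -5) → (1, -37/13, -55/13)
T3 reflect across y = 0: (1, -37/13, -55/13) → (1, 37/13, -55/13)
T4 scale by (-1, -1, 1): (1, 37/13, -55/13) → (-1, -37/13, -55/13)
T5 scale by (1/2, -3, -3): (-1, -37/13, -55/13) → (-1/2, 111/13, 165/13)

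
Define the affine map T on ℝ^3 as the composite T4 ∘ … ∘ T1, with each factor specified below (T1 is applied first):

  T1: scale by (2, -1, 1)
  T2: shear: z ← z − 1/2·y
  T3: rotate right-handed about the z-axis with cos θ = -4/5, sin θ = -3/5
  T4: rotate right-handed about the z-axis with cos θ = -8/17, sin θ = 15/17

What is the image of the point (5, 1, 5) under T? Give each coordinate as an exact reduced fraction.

T(p) = (734/85, -437/85, 11/2)

T1 scale by (2, -1, 1): (5, 1, 5) → (10, -1, 5)
T2 shear: z ← z − 1/2·y: (10, -1, 5) → (10, -1, 11/2)
T3 rotate right-handed about the z-axis with cos θ = -4/5, sin θ = -3/5: (10, -1, 11/2) → (-43/5, -26/5, 11/2)
T4 rotate right-handed about the z-axis with cos θ = -8/17, sin θ = 15/17: (-43/5, -26/5, 11/2) → (734/85, -437/85, 11/2)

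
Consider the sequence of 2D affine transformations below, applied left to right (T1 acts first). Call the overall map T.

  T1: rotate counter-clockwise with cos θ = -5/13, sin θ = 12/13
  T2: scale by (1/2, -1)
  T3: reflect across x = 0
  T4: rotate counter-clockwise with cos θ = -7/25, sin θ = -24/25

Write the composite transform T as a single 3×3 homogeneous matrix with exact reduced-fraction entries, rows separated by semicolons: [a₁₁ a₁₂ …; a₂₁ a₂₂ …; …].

T = [-47/50 6/25 0; 24/325 -179/325 0; 0 0 1]

T1 = [-5/13 -12/13 0; 12/13 -5/13 0; 0 0 1]
T2·T1 = [-5/26 -6/13 0; -12/13 5/13 0; 0 0 1]
T3·…·T1 = [5/26 6/13 0; -12/13 5/13 0; 0 0 1]
T4·…·T1 = [-47/50 6/25 0; 24/325 -179/325 0; 0 0 1]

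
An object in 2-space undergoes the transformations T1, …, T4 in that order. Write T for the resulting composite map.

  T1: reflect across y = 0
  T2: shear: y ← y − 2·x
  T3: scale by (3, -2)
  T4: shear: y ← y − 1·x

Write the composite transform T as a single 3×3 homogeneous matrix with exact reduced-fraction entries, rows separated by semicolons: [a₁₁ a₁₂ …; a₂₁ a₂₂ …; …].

T1 = [1 0 0; 0 -1 0; 0 0 1]
T2·T1 = [1 0 0; -2 -1 0; 0 0 1]
T3·…·T1 = [3 0 0; 4 2 0; 0 0 1]
T4·…·T1 = [3 0 0; 1 2 0; 0 0 1]

T = [3 0 0; 1 2 0; 0 0 1]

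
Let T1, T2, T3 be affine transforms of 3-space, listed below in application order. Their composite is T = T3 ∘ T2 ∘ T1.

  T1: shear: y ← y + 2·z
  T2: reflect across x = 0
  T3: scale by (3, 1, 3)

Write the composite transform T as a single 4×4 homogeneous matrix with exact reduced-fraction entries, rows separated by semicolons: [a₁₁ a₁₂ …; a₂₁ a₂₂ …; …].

T = [-3 0 0 0; 0 1 2 0; 0 0 3 0; 0 0 0 1]

T1 = [1 0 0 0; 0 1 2 0; 0 0 1 0; 0 0 0 1]
T2·T1 = [-1 0 0 0; 0 1 2 0; 0 0 1 0; 0 0 0 1]
T3·…·T1 = [-3 0 0 0; 0 1 2 0; 0 0 3 0; 0 0 0 1]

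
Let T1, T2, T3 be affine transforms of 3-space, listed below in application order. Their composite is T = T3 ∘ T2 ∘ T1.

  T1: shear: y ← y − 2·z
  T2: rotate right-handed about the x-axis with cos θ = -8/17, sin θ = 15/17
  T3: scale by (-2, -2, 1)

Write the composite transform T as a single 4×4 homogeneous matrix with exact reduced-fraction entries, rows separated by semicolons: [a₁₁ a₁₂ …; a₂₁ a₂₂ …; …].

T1 = [1 0 0 0; 0 1 -2 0; 0 0 1 0; 0 0 0 1]
T2·T1 = [1 0 0 0; 0 -8/17 1/17 0; 0 15/17 -38/17 0; 0 0 0 1]
T3·…·T1 = [-2 0 0 0; 0 16/17 -2/17 0; 0 15/17 -38/17 0; 0 0 0 1]

T = [-2 0 0 0; 0 16/17 -2/17 0; 0 15/17 -38/17 0; 0 0 0 1]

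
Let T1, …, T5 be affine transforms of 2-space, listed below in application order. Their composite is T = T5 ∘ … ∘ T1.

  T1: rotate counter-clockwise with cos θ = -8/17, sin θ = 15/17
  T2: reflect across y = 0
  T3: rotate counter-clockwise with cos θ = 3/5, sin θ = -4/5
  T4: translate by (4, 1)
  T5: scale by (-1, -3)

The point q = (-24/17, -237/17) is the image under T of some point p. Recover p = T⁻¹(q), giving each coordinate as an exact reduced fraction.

T1 = [-8/17 -15/17 0; 15/17 -8/17 0; 0 0 1]
T2·T1 = [-8/17 -15/17 0; -15/17 8/17 0; 0 0 1]
T3·…·T1 = [-84/85 -13/85 0; -13/85 84/85 0; 0 0 1]
T4·…·T1 = [-84/85 -13/85 4; -13/85 84/85 1; 0 0 1]
T5·…·T1 = [84/85 13/85 -4; 39/85 -252/85 -3; 0 0 1]
det M = -3; M⁻¹ = [84/85 13/255 349/85; 13/85 -28/85 -32/85; 0 0 1]
M⁻¹ · (-24/17, -237/17)ᵀ = (2, 4)ᵀ

p = (2, 4)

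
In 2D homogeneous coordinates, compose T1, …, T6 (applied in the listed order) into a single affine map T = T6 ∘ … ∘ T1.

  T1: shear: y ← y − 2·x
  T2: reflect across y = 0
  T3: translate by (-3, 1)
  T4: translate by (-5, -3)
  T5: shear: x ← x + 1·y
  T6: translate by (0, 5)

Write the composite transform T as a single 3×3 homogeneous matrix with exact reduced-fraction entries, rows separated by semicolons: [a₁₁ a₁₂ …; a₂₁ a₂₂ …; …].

T = [3 -1 -10; 2 -1 3; 0 0 1]

T1 = [1 0 0; -2 1 0; 0 0 1]
T2·T1 = [1 0 0; 2 -1 0; 0 0 1]
T3·…·T1 = [1 0 -3; 2 -1 1; 0 0 1]
T4·…·T1 = [1 0 -8; 2 -1 -2; 0 0 1]
T5·…·T1 = [3 -1 -10; 2 -1 -2; 0 0 1]
T6·…·T1 = [3 -1 -10; 2 -1 3; 0 0 1]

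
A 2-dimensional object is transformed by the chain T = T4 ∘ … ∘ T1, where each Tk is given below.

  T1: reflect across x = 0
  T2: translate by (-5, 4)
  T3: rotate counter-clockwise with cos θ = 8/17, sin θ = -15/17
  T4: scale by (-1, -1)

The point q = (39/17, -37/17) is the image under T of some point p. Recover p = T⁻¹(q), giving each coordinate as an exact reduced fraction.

p = (-2, -5)

T1 = [-1 0 0; 0 1 0; 0 0 1]
T2·T1 = [-1 0 -5; 0 1 4; 0 0 1]
T3·…·T1 = [-8/17 15/17 20/17; 15/17 8/17 107/17; 0 0 1]
T4·…·T1 = [8/17 -15/17 -20/17; -15/17 -8/17 -107/17; 0 0 1]
det M = -1; M⁻¹ = [8/17 -15/17 -5; -15/17 -8/17 -4; 0 0 1]
M⁻¹ · (39/17, -37/17)ᵀ = (-2, -5)ᵀ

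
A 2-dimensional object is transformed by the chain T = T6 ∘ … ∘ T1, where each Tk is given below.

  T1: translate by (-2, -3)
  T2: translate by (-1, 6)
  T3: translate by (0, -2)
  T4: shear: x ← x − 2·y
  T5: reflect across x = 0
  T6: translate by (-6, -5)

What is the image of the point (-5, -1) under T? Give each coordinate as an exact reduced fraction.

T(p) = (2, -5)

T1 translate by (-2, -3): (-5, -1) → (-7, -4)
T2 translate by (-1, 6): (-7, -4) → (-8, 2)
T3 translate by (0, -2): (-8, 2) → (-8, 0)
T4 shear: x ← x − 2·y: (-8, 0) → (-8, 0)
T5 reflect across x = 0: (-8, 0) → (8, 0)
T6 translate by (-6, -5): (8, 0) → (2, -5)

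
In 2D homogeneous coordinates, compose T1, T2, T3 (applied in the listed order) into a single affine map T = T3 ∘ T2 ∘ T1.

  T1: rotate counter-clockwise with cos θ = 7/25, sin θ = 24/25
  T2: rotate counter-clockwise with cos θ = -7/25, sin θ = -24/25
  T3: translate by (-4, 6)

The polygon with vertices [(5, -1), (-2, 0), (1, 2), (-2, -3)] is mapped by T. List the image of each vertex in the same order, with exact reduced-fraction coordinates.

T1 rotate counter-clockwise with cos θ = 7/25, sin θ = 24/25: (5, -1) → (59/25, 113/25); (-2, 0) → (-14/25, -48/25); (1, 2) → (-41/25, 38/25); (-2, -3) → (58/25, -69/25)
T2 rotate counter-clockwise with cos θ = -7/25, sin θ = -24/25: (59/25, 113/25) → (2299/625, -2207/625); (-14/25, -48/25) → (-1054/625, 672/625); (-41/25, 38/25) → (1199/625, 718/625); (58/25, -69/25) → (-2062/625, -909/625)
T3 translate by (-4, 6): (2299/625, -2207/625) → (-201/625, 1543/625); (-1054/625, 672/625) → (-3554/625, 4422/625); (1199/625, 718/625) → (-1301/625, 4468/625); (-2062/625, -909/625) → (-4562/625, 2841/625)

image vertices: (-201/625, 1543/625), (-3554/625, 4422/625), (-1301/625, 4468/625), (-4562/625, 2841/625)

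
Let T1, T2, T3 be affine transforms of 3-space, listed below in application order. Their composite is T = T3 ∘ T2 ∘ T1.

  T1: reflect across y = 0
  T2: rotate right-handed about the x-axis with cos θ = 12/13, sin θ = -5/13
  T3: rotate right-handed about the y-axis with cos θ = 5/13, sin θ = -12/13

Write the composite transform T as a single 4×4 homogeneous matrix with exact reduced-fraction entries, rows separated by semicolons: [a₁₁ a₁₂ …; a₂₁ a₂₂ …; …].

T = [5/13 -60/169 -144/169 0; 0 -12/13 5/13 0; 12/13 25/169 60/169 0; 0 0 0 1]

T1 = [1 0 0 0; 0 -1 0 0; 0 0 1 0; 0 0 0 1]
T2·T1 = [1 0 0 0; 0 -12/13 5/13 0; 0 5/13 12/13 0; 0 0 0 1]
T3·…·T1 = [5/13 -60/169 -144/169 0; 0 -12/13 5/13 0; 12/13 25/169 60/169 0; 0 0 0 1]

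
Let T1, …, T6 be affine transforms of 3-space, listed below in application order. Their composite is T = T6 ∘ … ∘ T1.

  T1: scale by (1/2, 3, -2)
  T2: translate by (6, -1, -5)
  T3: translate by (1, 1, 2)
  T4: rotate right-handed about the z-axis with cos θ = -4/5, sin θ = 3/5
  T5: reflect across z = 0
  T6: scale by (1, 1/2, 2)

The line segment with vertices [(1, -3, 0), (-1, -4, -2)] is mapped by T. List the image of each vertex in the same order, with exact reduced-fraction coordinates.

image vertices: (-3/5, 117/20, 6), (2, 27/4, -2)

T1 scale by (1/2, 3, -2): (1, -3, 0) → (1/2, -9, 0); (-1, -4, -2) → (-1/2, -12, 4)
T2 translate by (6, -1, -5): (1/2, -9, 0) → (13/2, -10, -5); (-1/2, -12, 4) → (11/2, -13, -1)
T3 translate by (1, 1, 2): (13/2, -10, -5) → (15/2, -9, -3); (11/2, -13, -1) → (13/2, -12, 1)
T4 rotate right-handed about the z-axis with cos θ = -4/5, sin θ = 3/5: (15/2, -9, -3) → (-3/5, 117/10, -3); (13/2, -12, 1) → (2, 27/2, 1)
T5 reflect across z = 0: (-3/5, 117/10, -3) → (-3/5, 117/10, 3); (2, 27/2, 1) → (2, 27/2, -1)
T6 scale by (1, 1/2, 2): (-3/5, 117/10, 3) → (-3/5, 117/20, 6); (2, 27/2, -1) → (2, 27/4, -2)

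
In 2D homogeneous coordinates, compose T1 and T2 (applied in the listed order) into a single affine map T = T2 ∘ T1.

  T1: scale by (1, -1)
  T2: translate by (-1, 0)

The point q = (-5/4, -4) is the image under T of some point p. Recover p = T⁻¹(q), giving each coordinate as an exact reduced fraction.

T1 = [1 0 0; 0 -1 0; 0 0 1]
T2·T1 = [1 0 -1; 0 -1 0; 0 0 1]
det M = -1; M⁻¹ = [1 0 1; 0 -1 0; 0 0 1]
M⁻¹ · (-5/4, -4)ᵀ = (-1/4, 4)ᵀ

p = (-1/4, 4)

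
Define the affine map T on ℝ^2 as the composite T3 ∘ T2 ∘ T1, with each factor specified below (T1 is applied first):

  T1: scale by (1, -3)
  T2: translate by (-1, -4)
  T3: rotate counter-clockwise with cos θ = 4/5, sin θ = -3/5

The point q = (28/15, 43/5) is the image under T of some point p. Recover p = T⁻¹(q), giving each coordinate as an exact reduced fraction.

T1 = [1 0 0; 0 -3 0; 0 0 1]
T2·T1 = [1 0 -1; 0 -3 -4; 0 0 1]
T3·…·T1 = [4/5 -9/5 -16/5; -3/5 -12/5 -13/5; 0 0 1]
det M = -3; M⁻¹ = [4/5 -3/5 1; -1/5 -4/15 -4/3; 0 0 1]
M⁻¹ · (28/15, 43/5)ᵀ = (-8/3, -4)ᵀ

p = (-8/3, -4)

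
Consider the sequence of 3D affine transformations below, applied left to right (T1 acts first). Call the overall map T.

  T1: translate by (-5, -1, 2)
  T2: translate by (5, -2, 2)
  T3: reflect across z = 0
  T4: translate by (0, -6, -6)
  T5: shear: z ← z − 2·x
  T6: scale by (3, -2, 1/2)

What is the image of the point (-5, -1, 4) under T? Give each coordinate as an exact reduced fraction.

T1 translate by (-5, -1, 2): (-5, -1, 4) → (-10, -2, 6)
T2 translate by (5, -2, 2): (-10, -2, 6) → (-5, -4, 8)
T3 reflect across z = 0: (-5, -4, 8) → (-5, -4, -8)
T4 translate by (0, -6, -6): (-5, -4, -8) → (-5, -10, -14)
T5 shear: z ← z − 2·x: (-5, -10, -14) → (-5, -10, -4)
T6 scale by (3, -2, 1/2): (-5, -10, -4) → (-15, 20, -2)

T(p) = (-15, 20, -2)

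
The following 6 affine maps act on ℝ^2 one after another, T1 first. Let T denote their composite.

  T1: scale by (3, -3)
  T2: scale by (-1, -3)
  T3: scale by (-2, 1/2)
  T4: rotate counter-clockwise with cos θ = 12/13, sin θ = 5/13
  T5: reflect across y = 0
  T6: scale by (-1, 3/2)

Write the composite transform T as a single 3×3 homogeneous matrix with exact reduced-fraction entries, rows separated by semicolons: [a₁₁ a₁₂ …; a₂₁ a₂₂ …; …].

T = [-72/13 45/26 0; -45/13 -81/13 0; 0 0 1]

T1 = [3 0 0; 0 -3 0; 0 0 1]
T2·T1 = [-3 0 0; 0 9 0; 0 0 1]
T3·…·T1 = [6 0 0; 0 9/2 0; 0 0 1]
T4·…·T1 = [72/13 -45/26 0; 30/13 54/13 0; 0 0 1]
T5·…·T1 = [72/13 -45/26 0; -30/13 -54/13 0; 0 0 1]
T6·…·T1 = [-72/13 45/26 0; -45/13 -81/13 0; 0 0 1]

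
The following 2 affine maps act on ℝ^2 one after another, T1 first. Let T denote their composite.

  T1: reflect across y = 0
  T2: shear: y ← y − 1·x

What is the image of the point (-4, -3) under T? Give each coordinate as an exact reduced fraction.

T(p) = (-4, 7)

T1 reflect across y = 0: (-4, -3) → (-4, 3)
T2 shear: y ← y − 1·x: (-4, 3) → (-4, 7)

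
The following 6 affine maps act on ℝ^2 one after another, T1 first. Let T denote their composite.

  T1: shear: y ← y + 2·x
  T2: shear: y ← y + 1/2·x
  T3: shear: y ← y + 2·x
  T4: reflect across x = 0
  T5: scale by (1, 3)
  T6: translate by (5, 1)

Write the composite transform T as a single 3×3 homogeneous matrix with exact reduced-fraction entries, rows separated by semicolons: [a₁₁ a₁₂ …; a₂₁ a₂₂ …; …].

T1 = [1 0 0; 2 1 0; 0 0 1]
T2·T1 = [1 0 0; 5/2 1 0; 0 0 1]
T3·…·T1 = [1 0 0; 9/2 1 0; 0 0 1]
T4·…·T1 = [-1 0 0; 9/2 1 0; 0 0 1]
T5·…·T1 = [-1 0 0; 27/2 3 0; 0 0 1]
T6·…·T1 = [-1 0 5; 27/2 3 1; 0 0 1]

T = [-1 0 5; 27/2 3 1; 0 0 1]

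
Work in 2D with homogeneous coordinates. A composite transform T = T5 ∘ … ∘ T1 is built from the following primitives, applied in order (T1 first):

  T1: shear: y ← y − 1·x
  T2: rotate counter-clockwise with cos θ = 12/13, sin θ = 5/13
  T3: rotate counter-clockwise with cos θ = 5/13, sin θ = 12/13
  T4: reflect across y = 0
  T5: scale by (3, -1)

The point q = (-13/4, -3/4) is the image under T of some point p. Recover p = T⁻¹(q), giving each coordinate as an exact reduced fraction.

T1 = [1 0 0; -1 1 0; 0 0 1]
T2·T1 = [17/13 -5/13 0; -7/13 12/13 0; 0 0 1]
T3·…·T1 = [1 -1 0; 1 0 0; 0 0 1]
T4·…·T1 = [1 -1 0; -1 0 0; 0 0 1]
T5·…·T1 = [3 -3 0; 1 0 0; 0 0 1]
det M = 3; M⁻¹ = [0 1 0; -1/3 1 0; 0 0 1]
M⁻¹ · (-13/4, -3/4)ᵀ = (-3/4, 1/3)ᵀ

p = (-3/4, 1/3)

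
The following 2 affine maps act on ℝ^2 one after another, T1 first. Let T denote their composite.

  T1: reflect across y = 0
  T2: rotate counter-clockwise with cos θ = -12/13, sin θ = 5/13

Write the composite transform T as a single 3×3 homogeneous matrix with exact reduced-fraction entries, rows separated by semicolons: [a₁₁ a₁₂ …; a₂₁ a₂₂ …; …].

T1 = [1 0 0; 0 -1 0; 0 0 1]
T2·T1 = [-12/13 5/13 0; 5/13 12/13 0; 0 0 1]

T = [-12/13 5/13 0; 5/13 12/13 0; 0 0 1]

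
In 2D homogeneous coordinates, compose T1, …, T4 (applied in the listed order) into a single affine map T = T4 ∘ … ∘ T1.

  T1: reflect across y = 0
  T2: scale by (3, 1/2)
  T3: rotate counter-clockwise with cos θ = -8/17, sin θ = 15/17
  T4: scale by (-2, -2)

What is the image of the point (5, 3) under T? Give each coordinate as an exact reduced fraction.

T(p) = (195/17, -474/17)

T1 reflect across y = 0: (5, 3) → (5, -3)
T2 scale by (3, 1/2): (5, -3) → (15, -3/2)
T3 rotate counter-clockwise with cos θ = -8/17, sin θ = 15/17: (15, -3/2) → (-195/34, 237/17)
T4 scale by (-2, -2): (-195/34, 237/17) → (195/17, -474/17)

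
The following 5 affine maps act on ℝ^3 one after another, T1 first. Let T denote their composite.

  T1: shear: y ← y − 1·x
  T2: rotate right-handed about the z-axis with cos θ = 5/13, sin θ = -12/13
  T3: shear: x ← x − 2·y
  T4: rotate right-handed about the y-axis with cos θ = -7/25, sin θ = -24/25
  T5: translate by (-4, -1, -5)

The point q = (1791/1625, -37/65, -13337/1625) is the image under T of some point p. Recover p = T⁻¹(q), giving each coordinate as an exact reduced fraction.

T1 = [1 0 0 0; -1 1 0 0; 0 0 1 0; 0 0 0 1]
T2·T1 = [-7/13 12/13 0 0; -17/13 5/13 0 0; 0 0 1 0; 0 0 0 1]
T3·…·T1 = [27/13 2/13 0 0; -17/13 5/13 0 0; 0 0 1 0; 0 0 0 1]
T4·…·T1 = [-189/325 -14/325 -24/25 0; -17/13 5/13 0 0; 648/325 48/325 -7/25 0; 0 0 0 1]
T5·…·T1 = [-189/325 -14/325 -24/25 -4; -17/13 5/13 0 -1; 648/325 48/325 -7/25 -5; 0 0 0 1]
det M = 1; M⁻¹ = [-7/65 -2/13 24/65 82/65; -119/325 27/13 408/325 2239/325; -24/25 0 -7/25 -131/25; 0 0 0 1]
M⁻¹ · (1791/1625, -37/65, -13337/1625)ᵀ = (-9/5, -5, -4)ᵀ

p = (-9/5, -5, -4)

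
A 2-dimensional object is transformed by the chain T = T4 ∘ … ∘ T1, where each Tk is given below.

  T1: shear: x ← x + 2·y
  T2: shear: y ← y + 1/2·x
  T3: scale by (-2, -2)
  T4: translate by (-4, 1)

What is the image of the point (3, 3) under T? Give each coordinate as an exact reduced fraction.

T(p) = (-22, -14)

T1 shear: x ← x + 2·y: (3, 3) → (9, 3)
T2 shear: y ← y + 1/2·x: (9, 3) → (9, 15/2)
T3 scale by (-2, -2): (9, 15/2) → (-18, -15)
T4 translate by (-4, 1): (-18, -15) → (-22, -14)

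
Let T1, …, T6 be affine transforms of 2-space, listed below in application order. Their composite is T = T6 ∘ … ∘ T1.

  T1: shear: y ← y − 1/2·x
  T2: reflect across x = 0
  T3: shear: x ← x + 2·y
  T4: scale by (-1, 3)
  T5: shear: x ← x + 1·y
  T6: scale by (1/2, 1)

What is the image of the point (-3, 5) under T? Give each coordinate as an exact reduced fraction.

T1 shear: y ← y − 1/2·x: (-3, 5) → (-3, 13/2)
T2 reflect across x = 0: (-3, 13/2) → (3, 13/2)
T3 shear: x ← x + 2·y: (3, 13/2) → (16, 13/2)
T4 scale by (-1, 3): (16, 13/2) → (-16, 39/2)
T5 shear: x ← x + 1·y: (-16, 39/2) → (7/2, 39/2)
T6 scale by (1/2, 1): (7/2, 39/2) → (7/4, 39/2)

T(p) = (7/4, 39/2)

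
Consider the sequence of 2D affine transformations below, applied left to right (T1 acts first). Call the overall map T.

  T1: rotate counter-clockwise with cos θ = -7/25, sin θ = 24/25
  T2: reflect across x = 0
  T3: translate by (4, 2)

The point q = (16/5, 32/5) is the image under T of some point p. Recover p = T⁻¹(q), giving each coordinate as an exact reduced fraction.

p = (4, -2)

T1 = [-7/25 -24/25 0; 24/25 -7/25 0; 0 0 1]
T2·T1 = [7/25 24/25 0; 24/25 -7/25 0; 0 0 1]
T3·…·T1 = [7/25 24/25 4; 24/25 -7/25 2; 0 0 1]
det M = -1; M⁻¹ = [7/25 24/25 -76/25; 24/25 -7/25 -82/25; 0 0 1]
M⁻¹ · (16/5, 32/5)ᵀ = (4, -2)ᵀ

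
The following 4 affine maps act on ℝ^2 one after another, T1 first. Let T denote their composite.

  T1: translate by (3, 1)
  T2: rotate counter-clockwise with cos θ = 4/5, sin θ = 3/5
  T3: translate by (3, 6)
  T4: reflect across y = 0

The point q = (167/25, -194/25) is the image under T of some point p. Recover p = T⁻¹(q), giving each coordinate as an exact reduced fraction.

T1 = [1 0 3; 0 1 1; 0 0 1]
T2·T1 = [4/5 -3/5 9/5; 3/5 4/5 13/5; 0 0 1]
T3·…·T1 = [4/5 -3/5 24/5; 3/5 4/5 43/5; 0 0 1]
T4·…·T1 = [4/5 -3/5 24/5; -3/5 -4/5 -43/5; 0 0 1]
det M = -1; M⁻¹ = [4/5 -3/5 -9; -3/5 -4/5 -4; 0 0 1]
M⁻¹ · (167/25, -194/25)ᵀ = (1, -9/5)ᵀ

p = (1, -9/5)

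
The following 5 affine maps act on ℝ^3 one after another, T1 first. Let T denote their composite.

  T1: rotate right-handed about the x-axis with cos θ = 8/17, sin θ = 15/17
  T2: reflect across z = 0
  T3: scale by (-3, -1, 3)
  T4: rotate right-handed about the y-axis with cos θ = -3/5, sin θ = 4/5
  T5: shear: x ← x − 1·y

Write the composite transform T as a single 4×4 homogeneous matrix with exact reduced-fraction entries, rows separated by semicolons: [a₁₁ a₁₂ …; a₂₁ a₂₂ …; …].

T = [9/5 -28/17 -171/85 0; 0 -8/17 15/17 0; 12/5 27/17 72/85 0; 0 0 0 1]

T1 = [1 0 0 0; 0 8/17 -15/17 0; 0 15/17 8/17 0; 0 0 0 1]
T2·T1 = [1 0 0 0; 0 8/17 -15/17 0; 0 -15/17 -8/17 0; 0 0 0 1]
T3·…·T1 = [-3 0 0 0; 0 -8/17 15/17 0; 0 -45/17 -24/17 0; 0 0 0 1]
T4·…·T1 = [9/5 -36/17 -96/85 0; 0 -8/17 15/17 0; 12/5 27/17 72/85 0; 0 0 0 1]
T5·…·T1 = [9/5 -28/17 -171/85 0; 0 -8/17 15/17 0; 12/5 27/17 72/85 0; 0 0 0 1]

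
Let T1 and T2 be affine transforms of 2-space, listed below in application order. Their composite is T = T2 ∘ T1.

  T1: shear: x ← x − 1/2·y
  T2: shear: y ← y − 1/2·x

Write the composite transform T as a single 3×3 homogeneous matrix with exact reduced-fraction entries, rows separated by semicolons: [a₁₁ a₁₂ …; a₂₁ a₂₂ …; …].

T1 = [1 -1/2 0; 0 1 0; 0 0 1]
T2·T1 = [1 -1/2 0; -1/2 5/4 0; 0 0 1]

T = [1 -1/2 0; -1/2 5/4 0; 0 0 1]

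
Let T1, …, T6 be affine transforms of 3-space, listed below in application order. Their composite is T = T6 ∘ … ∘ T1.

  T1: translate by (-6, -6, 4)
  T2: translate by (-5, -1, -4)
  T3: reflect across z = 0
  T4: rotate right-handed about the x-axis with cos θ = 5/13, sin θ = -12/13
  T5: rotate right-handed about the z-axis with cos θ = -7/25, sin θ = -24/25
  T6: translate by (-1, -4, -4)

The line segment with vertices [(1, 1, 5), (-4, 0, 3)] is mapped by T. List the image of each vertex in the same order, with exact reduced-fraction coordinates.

T1 translate by (-6, -6, 4): (1, 1, 5) → (-5, -5, 9); (-4, 0, 3) → (-10, -6, 7)
T2 translate by (-5, -1, -4): (-5, -5, 9) → (-10, -6, 5); (-10, -6, 7) → (-15, -7, 3)
T3 reflect across z = 0: (-10, -6, 5) → (-10, -6, -5); (-15, -7, 3) → (-15, -7, -3)
T4 rotate right-handed about the x-axis with cos θ = 5/13, sin θ = -12/13: (-10, -6, -5) → (-10, -90/13, 47/13); (-15, -7, -3) → (-15, -71/13, 69/13)
T5 rotate right-handed about the z-axis with cos θ = -7/25, sin θ = -24/25: (-10, -90/13, 47/13) → (-50/13, 150/13, 47/13); (-15, -71/13, 69/13) → (-339/325, 5177/325, 69/13)
T6 translate by (-1, -4, -4): (-50/13, 150/13, 47/13) → (-63/13, 98/13, -5/13); (-339/325, 5177/325, 69/13) → (-664/325, 3877/325, 17/13)

image vertices: (-63/13, 98/13, -5/13), (-664/325, 3877/325, 17/13)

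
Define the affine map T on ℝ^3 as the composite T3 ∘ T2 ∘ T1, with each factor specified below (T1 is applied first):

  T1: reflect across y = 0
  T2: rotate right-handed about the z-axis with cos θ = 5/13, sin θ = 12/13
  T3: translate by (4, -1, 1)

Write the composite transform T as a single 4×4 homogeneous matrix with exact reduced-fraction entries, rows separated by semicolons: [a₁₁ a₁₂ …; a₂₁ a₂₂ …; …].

T = [5/13 12/13 0 4; 12/13 -5/13 0 -1; 0 0 1 1; 0 0 0 1]

T1 = [1 0 0 0; 0 -1 0 0; 0 0 1 0; 0 0 0 1]
T2·T1 = [5/13 12/13 0 0; 12/13 -5/13 0 0; 0 0 1 0; 0 0 0 1]
T3·…·T1 = [5/13 12/13 0 4; 12/13 -5/13 0 -1; 0 0 1 1; 0 0 0 1]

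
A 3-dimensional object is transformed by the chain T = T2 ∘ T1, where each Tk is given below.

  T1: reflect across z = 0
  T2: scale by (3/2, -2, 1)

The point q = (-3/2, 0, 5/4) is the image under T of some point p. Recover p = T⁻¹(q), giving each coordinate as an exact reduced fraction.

p = (-1, 0, -5/4)

T1 = [1 0 0 0; 0 1 0 0; 0 0 -1 0; 0 0 0 1]
T2·T1 = [3/2 0 0 0; 0 -2 0 0; 0 0 -1 0; 0 0 0 1]
det M = 3; M⁻¹ = [2/3 0 0 0; 0 -1/2 0 0; 0 0 -1 0; 0 0 0 1]
M⁻¹ · (-3/2, 0, 5/4)ᵀ = (-1, 0, -5/4)ᵀ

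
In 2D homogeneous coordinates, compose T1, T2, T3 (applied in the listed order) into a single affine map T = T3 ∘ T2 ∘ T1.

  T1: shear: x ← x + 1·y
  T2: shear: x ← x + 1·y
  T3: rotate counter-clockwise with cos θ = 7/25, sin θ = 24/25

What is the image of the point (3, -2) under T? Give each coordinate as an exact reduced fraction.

T1 shear: x ← x + 1·y: (3, -2) → (1, -2)
T2 shear: x ← x + 1·y: (1, -2) → (-1, -2)
T3 rotate counter-clockwise with cos θ = 7/25, sin θ = 24/25: (-1, -2) → (41/25, -38/25)

T(p) = (41/25, -38/25)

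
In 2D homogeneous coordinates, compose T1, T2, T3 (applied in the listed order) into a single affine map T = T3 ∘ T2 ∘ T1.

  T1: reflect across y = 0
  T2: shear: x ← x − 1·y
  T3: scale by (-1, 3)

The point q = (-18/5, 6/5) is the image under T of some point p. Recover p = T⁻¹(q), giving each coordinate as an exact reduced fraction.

T1 = [1 0 0; 0 -1 0; 0 0 1]
T2·T1 = [1 1 0; 0 -1 0; 0 0 1]
T3·…·T1 = [-1 -1 0; 0 -3 0; 0 0 1]
det M = 3; M⁻¹ = [-1 1/3 0; 0 -1/3 0; 0 0 1]
M⁻¹ · (-18/5, 6/5)ᵀ = (4, -2/5)ᵀ

p = (4, -2/5)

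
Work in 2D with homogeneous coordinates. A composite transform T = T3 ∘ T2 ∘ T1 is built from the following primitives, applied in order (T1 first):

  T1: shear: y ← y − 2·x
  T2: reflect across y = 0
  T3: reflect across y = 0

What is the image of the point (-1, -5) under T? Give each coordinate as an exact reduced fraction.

T(p) = (-1, -3)

T1 shear: y ← y − 2·x: (-1, -5) → (-1, -3)
T2 reflect across y = 0: (-1, -3) → (-1, 3)
T3 reflect across y = 0: (-1, 3) → (-1, -3)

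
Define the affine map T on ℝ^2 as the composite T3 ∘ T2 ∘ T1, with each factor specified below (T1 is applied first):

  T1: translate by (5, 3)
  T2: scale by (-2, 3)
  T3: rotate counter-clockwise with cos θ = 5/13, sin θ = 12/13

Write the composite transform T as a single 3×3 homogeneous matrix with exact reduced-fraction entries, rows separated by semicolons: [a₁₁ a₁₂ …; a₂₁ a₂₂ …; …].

T = [-10/13 -36/13 -158/13; -24/13 15/13 -75/13; 0 0 1]

T1 = [1 0 5; 0 1 3; 0 0 1]
T2·T1 = [-2 0 -10; 0 3 9; 0 0 1]
T3·…·T1 = [-10/13 -36/13 -158/13; -24/13 15/13 -75/13; 0 0 1]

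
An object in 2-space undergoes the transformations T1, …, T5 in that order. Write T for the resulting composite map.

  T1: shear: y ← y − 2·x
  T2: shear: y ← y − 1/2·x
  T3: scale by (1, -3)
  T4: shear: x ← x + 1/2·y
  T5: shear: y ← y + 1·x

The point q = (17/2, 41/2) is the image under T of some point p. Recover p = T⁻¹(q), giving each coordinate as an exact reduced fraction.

T1 = [1 0 0; -2 1 0; 0 0 1]
T2·T1 = [1 0 0; -5/2 1 0; 0 0 1]
T3·…·T1 = [1 0 0; 15/2 -3 0; 0 0 1]
T4·…·T1 = [19/4 -3/2 0; 15/2 -3 0; 0 0 1]
T5·…·T1 = [19/4 -3/2 0; 49/4 -9/2 0; 0 0 1]
det M = -3; M⁻¹ = [3/2 -1/2 0; 49/12 -19/12 0; 0 0 1]
M⁻¹ · (17/2, 41/2)ᵀ = (5/2, 9/4)ᵀ

p = (5/2, 9/4)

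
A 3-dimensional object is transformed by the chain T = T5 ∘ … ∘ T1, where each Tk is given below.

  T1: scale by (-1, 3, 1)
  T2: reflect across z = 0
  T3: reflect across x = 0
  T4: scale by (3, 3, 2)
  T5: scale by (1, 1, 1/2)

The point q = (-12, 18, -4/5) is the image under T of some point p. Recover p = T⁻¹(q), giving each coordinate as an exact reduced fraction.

p = (-4, 2, 4/5)

T1 = [-1 0 0 0; 0 3 0 0; 0 0 1 0; 0 0 0 1]
T2·T1 = [-1 0 0 0; 0 3 0 0; 0 0 -1 0; 0 0 0 1]
T3·…·T1 = [1 0 0 0; 0 3 0 0; 0 0 -1 0; 0 0 0 1]
T4·…·T1 = [3 0 0 0; 0 9 0 0; 0 0 -2 0; 0 0 0 1]
T5·…·T1 = [3 0 0 0; 0 9 0 0; 0 0 -1 0; 0 0 0 1]
det M = -27; M⁻¹ = [1/3 0 0 0; 0 1/9 0 0; 0 0 -1 0; 0 0 0 1]
M⁻¹ · (-12, 18, -4/5)ᵀ = (-4, 2, 4/5)ᵀ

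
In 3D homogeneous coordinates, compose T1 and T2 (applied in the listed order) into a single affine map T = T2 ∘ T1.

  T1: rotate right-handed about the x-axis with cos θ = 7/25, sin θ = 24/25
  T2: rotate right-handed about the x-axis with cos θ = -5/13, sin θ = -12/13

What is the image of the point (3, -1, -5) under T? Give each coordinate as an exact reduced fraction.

T1 rotate right-handed about the x-axis with cos θ = 7/25, sin θ = 24/25: (3, -1, -5) → (3, 113/25, -59/25)
T2 rotate right-handed about the x-axis with cos θ = -5/13, sin θ = -12/13: (3, 113/25, -59/25) → (3, -1273/325, -1061/325)

T(p) = (3, -1273/325, -1061/325)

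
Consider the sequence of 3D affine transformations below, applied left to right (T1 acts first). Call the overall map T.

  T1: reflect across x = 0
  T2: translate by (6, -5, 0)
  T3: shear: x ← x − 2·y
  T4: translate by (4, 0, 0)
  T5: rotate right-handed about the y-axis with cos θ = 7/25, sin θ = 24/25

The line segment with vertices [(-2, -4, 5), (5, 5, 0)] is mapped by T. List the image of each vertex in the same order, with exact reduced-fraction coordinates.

T1 reflect across x = 0: (-2, -4, 5) → (2, -4, 5); (5, 5, 0) → (-5, 5, 0)
T2 translate by (6, -5, 0): (2, -4, 5) → (8, -9, 5); (-5, 5, 0) → (1, 0, 0)
T3 shear: x ← x − 2·y: (8, -9, 5) → (26, -9, 5); (1, 0, 0) → (1, 0, 0)
T4 translate by (4, 0, 0): (26, -9, 5) → (30, -9, 5); (1, 0, 0) → (5, 0, 0)
T5 rotate right-handed about the y-axis with cos θ = 7/25, sin θ = 24/25: (30, -9, 5) → (66/5, -9, -137/5); (5, 0, 0) → (7/5, 0, -24/5)

image vertices: (66/5, -9, -137/5), (7/5, 0, -24/5)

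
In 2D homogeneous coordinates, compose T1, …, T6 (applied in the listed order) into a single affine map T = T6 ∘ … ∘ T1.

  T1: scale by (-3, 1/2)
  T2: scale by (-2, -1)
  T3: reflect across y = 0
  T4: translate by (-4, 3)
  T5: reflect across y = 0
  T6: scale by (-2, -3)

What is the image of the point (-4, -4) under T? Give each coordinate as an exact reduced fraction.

T(p) = (56, 3)

T1 scale by (-3, 1/2): (-4, -4) → (12, -2)
T2 scale by (-2, -1): (12, -2) → (-24, 2)
T3 reflect across y = 0: (-24, 2) → (-24, -2)
T4 translate by (-4, 3): (-24, -2) → (-28, 1)
T5 reflect across y = 0: (-28, 1) → (-28, -1)
T6 scale by (-2, -3): (-28, -1) → (56, 3)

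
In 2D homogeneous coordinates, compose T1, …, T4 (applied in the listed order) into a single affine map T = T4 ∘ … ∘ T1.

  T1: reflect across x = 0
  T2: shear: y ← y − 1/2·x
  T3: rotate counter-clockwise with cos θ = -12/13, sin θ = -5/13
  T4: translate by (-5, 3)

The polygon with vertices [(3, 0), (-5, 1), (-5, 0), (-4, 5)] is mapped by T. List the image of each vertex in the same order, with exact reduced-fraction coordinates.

image vertices: (-43/26, 36/13), (-265/26, 32/13), (-275/26, 44/13), (-98/13, -17/13)

T1 reflect across x = 0: (3, 0) → (-3, 0); (-5, 1) → (5, 1); (-5, 0) → (5, 0); (-4, 5) → (4, 5)
T2 shear: y ← y − 1/2·x: (-3, 0) → (-3, 3/2); (5, 1) → (5, -3/2); (5, 0) → (5, -5/2); (4, 5) → (4, 3)
T3 rotate counter-clockwise with cos θ = -12/13, sin θ = -5/13: (-3, 3/2) → (87/26, -3/13); (5, -3/2) → (-135/26, -7/13); (5, -5/2) → (-145/26, 5/13); (4, 3) → (-33/13, -56/13)
T4 translate by (-5, 3): (87/26, -3/13) → (-43/26, 36/13); (-135/26, -7/13) → (-265/26, 32/13); (-145/26, 5/13) → (-275/26, 44/13); (-33/13, -56/13) → (-98/13, -17/13)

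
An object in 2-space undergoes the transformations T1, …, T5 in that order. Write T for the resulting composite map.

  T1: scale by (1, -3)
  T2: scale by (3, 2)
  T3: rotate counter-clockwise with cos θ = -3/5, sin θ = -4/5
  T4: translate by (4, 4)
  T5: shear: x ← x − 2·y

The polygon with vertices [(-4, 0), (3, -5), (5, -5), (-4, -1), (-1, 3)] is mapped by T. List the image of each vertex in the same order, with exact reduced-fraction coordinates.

T1 scale by (1, -3): (-4, 0) → (-4, 0); (3, -5) → (3, 15); (5, -5) → (5, 15); (-4, -1) → (-4, 3); (-1, 3) → (-1, -9)
T2 scale by (3, 2): (-4, 0) → (-12, 0); (3, 15) → (9, 30); (5, 15) → (15, 30); (-4, 3) → (-12, 6); (-1, -9) → (-3, -18)
T3 rotate counter-clockwise with cos θ = -3/5, sin θ = -4/5: (-12, 0) → (36/5, 48/5); (9, 30) → (93/5, -126/5); (15, 30) → (15, -30); (-12, 6) → (12, 6); (-3, -18) → (-63/5, 66/5)
T4 translate by (4, 4): (36/5, 48/5) → (56/5, 68/5); (93/5, -126/5) → (113/5, -106/5); (15, -30) → (19, -26); (12, 6) → (16, 10); (-63/5, 66/5) → (-43/5, 86/5)
T5 shear: x ← x − 2·y: (56/5, 68/5) → (-16, 68/5); (113/5, -106/5) → (65, -106/5); (19, -26) → (71, -26); (16, 10) → (-4, 10); (-43/5, 86/5) → (-43, 86/5)

image vertices: (-16, 68/5), (65, -106/5), (71, -26), (-4, 10), (-43, 86/5)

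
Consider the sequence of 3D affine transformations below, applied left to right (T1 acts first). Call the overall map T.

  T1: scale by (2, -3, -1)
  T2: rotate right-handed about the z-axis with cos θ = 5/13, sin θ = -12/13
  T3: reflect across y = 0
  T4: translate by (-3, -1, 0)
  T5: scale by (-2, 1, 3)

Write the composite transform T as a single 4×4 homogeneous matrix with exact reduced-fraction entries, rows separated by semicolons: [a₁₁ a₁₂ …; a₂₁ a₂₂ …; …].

T1 = [2 0 0 0; 0 -3 0 0; 0 0 -1 0; 0 0 0 1]
T2·T1 = [10/13 -36/13 0 0; -24/13 -15/13 0 0; 0 0 -1 0; 0 0 0 1]
T3·…·T1 = [10/13 -36/13 0 0; 24/13 15/13 0 0; 0 0 -1 0; 0 0 0 1]
T4·…·T1 = [10/13 -36/13 0 -3; 24/13 15/13 0 -1; 0 0 -1 0; 0 0 0 1]
T5·…·T1 = [-20/13 72/13 0 6; 24/13 15/13 0 -1; 0 0 -3 0; 0 0 0 1]

T = [-20/13 72/13 0 6; 24/13 15/13 0 -1; 0 0 -3 0; 0 0 0 1]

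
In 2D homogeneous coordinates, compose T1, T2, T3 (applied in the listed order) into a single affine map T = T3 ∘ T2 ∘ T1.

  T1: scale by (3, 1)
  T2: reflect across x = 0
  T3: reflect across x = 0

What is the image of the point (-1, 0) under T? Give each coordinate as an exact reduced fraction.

T1 scale by (3, 1): (-1, 0) → (-3, 0)
T2 reflect across x = 0: (-3, 0) → (3, 0)
T3 reflect across x = 0: (3, 0) → (-3, 0)

T(p) = (-3, 0)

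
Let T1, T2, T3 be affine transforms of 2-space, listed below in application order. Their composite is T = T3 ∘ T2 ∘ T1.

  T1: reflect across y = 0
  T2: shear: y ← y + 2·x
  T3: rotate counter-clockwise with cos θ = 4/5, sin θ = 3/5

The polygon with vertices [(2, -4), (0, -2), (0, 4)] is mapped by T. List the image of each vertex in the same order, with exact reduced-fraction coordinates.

image vertices: (-16/5, 38/5), (-6/5, 8/5), (12/5, -16/5)

T1 reflect across y = 0: (2, -4) → (2, 4); (0, -2) → (0, 2); (0, 4) → (0, -4)
T2 shear: y ← y + 2·x: (2, 4) → (2, 8); (0, 2) → (0, 2); (0, -4) → (0, -4)
T3 rotate counter-clockwise with cos θ = 4/5, sin θ = 3/5: (2, 8) → (-16/5, 38/5); (0, 2) → (-6/5, 8/5); (0, -4) → (12/5, -16/5)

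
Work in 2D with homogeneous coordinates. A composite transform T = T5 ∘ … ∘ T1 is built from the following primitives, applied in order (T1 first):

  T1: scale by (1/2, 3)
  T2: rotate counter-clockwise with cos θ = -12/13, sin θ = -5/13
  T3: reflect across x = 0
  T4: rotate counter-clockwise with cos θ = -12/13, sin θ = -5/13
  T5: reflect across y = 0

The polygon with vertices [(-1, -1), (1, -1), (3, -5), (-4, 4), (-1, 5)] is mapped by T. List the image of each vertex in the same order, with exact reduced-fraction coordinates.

image vertices: (1/2, 3), (-1/2, 3), (-3/2, 15), (2, -12), (1/2, -15)

T1 scale by (1/2, 3): (-1, -1) → (-1/2, -3); (1, -1) → (1/2, -3); (3, -5) → (3/2, -15); (-4, 4) → (-2, 12); (-1, 5) → (-1/2, 15)
T2 rotate counter-clockwise with cos θ = -12/13, sin θ = -5/13: (-1/2, -3) → (-9/13, 77/26); (1/2, -3) → (-21/13, 67/26); (3/2, -15) → (-93/13, 345/26); (-2, 12) → (84/13, -134/13); (-1/2, 15) → (81/13, -355/26)
T3 reflect across x = 0: (-9/13, 77/26) → (9/13, 77/26); (-21/13, 67/26) → (21/13, 67/26); (-93/13, 345/26) → (93/13, 345/26); (84/13, -134/13) → (-84/13, -134/13); (81/13, -355/26) → (-81/13, -355/26)
T4 rotate counter-clockwise with cos θ = -12/13, sin θ = -5/13: (9/13, 77/26) → (1/2, -3); (21/13, 67/26) → (-1/2, -3); (93/13, 345/26) → (-3/2, -15); (-84/13, -134/13) → (2, 12); (-81/13, -355/26) → (1/2, 15)
T5 reflect across y = 0: (1/2, -3) → (1/2, 3); (-1/2, -3) → (-1/2, 3); (-3/2, -15) → (-3/2, 15); (2, 12) → (2, -12); (1/2, 15) → (1/2, -15)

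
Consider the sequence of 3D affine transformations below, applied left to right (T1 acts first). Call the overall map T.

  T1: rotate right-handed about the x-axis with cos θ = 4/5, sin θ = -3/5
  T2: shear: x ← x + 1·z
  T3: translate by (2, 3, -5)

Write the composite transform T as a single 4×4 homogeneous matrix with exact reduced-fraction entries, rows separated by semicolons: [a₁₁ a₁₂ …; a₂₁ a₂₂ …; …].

T1 = [1 0 0 0; 0 4/5 3/5 0; 0 -3/5 4/5 0; 0 0 0 1]
T2·T1 = [1 -3/5 4/5 0; 0 4/5 3/5 0; 0 -3/5 4/5 0; 0 0 0 1]
T3·…·T1 = [1 -3/5 4/5 2; 0 4/5 3/5 3; 0 -3/5 4/5 -5; 0 0 0 1]

T = [1 -3/5 4/5 2; 0 4/5 3/5 3; 0 -3/5 4/5 -5; 0 0 0 1]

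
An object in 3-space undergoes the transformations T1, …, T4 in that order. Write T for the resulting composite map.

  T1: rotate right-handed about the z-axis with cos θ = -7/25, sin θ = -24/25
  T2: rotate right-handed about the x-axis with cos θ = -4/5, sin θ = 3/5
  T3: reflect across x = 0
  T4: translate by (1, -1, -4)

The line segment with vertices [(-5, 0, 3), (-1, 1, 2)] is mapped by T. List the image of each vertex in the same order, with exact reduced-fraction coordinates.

T1 rotate right-handed about the z-axis with cos θ = -7/25, sin θ = -24/25: (-5, 0, 3) → (7/5, 24/5, 3); (-1, 1, 2) → (31/25, 17/25, 2)
T2 rotate right-handed about the x-axis with cos θ = -4/5, sin θ = 3/5: (7/5, 24/5, 3) → (7/5, -141/25, 12/25); (31/25, 17/25, 2) → (31/25, -218/125, -149/125)
T3 reflect across x = 0: (7/5, -141/25, 12/25) → (-7/5, -141/25, 12/25); (31/25, -218/125, -149/125) → (-31/25, -218/125, -149/125)
T4 translate by (1, -1, -4): (-7/5, -141/25, 12/25) → (-2/5, -166/25, -88/25); (-31/25, -218/125, -149/125) → (-6/25, -343/125, -649/125)

image vertices: (-2/5, -166/25, -88/25), (-6/25, -343/125, -649/125)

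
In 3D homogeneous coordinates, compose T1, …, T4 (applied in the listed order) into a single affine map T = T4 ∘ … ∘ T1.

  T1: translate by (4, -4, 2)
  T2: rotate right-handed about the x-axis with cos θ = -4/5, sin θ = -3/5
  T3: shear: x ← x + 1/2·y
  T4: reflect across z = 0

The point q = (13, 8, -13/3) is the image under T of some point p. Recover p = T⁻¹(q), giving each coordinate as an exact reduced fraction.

p = (5, -5, -2/3)

T1 = [1 0 0 4; 0 1 0 -4; 0 0 1 2; 0 0 0 1]
T2·T1 = [1 0 0 4; 0 -4/5 3/5 22/5; 0 -3/5 -4/5 4/5; 0 0 0 1]
T3·…·T1 = [1 -2/5 3/10 31/5; 0 -4/5 3/5 22/5; 0 -3/5 -4/5 4/5; 0 0 0 1]
T4·…·T1 = [1 -2/5 3/10 31/5; 0 -4/5 3/5 22/5; 0 3/5 4/5 -4/5; 0 0 0 1]
det M = -1; M⁻¹ = [1 -1/2 0 -4; 0 -4/5 3/5 4; 0 3/5 4/5 -2; 0 0 0 1]
M⁻¹ · (13, 8, -13/3)ᵀ = (5, -5, -2/3)ᵀ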